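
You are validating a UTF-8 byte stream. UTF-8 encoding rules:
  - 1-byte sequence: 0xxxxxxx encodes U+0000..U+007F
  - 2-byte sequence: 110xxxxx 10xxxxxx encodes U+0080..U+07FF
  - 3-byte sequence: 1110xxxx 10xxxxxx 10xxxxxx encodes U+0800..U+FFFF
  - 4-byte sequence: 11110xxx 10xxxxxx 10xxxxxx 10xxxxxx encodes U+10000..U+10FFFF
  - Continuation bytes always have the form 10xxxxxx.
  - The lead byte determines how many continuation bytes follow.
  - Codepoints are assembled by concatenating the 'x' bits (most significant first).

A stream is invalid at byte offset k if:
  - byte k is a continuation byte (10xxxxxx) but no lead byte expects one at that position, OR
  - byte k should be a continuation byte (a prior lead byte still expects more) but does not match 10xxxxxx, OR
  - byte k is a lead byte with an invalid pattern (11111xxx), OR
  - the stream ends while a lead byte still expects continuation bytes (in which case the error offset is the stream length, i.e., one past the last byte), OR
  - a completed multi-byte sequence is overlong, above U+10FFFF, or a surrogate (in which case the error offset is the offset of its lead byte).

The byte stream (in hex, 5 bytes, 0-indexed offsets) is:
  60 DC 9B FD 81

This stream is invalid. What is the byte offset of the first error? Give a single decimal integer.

Byte[0]=60: 1-byte ASCII. cp=U+0060
Byte[1]=DC: 2-byte lead, need 1 cont bytes. acc=0x1C
Byte[2]=9B: continuation. acc=(acc<<6)|0x1B=0x71B
Completed: cp=U+071B (starts at byte 1)
Byte[3]=FD: INVALID lead byte (not 0xxx/110x/1110/11110)

Answer: 3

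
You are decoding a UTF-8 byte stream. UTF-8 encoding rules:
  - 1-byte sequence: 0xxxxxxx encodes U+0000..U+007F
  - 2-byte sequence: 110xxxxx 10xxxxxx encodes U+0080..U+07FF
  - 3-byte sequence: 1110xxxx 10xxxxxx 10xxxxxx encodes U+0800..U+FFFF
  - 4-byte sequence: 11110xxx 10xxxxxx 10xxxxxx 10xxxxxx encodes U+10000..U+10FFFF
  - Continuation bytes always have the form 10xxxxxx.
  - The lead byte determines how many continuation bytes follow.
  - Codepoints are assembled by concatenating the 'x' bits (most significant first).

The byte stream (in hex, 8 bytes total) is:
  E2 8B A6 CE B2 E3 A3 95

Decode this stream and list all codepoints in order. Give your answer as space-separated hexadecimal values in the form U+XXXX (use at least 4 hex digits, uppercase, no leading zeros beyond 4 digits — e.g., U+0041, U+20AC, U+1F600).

Byte[0]=E2: 3-byte lead, need 2 cont bytes. acc=0x2
Byte[1]=8B: continuation. acc=(acc<<6)|0x0B=0x8B
Byte[2]=A6: continuation. acc=(acc<<6)|0x26=0x22E6
Completed: cp=U+22E6 (starts at byte 0)
Byte[3]=CE: 2-byte lead, need 1 cont bytes. acc=0xE
Byte[4]=B2: continuation. acc=(acc<<6)|0x32=0x3B2
Completed: cp=U+03B2 (starts at byte 3)
Byte[5]=E3: 3-byte lead, need 2 cont bytes. acc=0x3
Byte[6]=A3: continuation. acc=(acc<<6)|0x23=0xE3
Byte[7]=95: continuation. acc=(acc<<6)|0x15=0x38D5
Completed: cp=U+38D5 (starts at byte 5)

Answer: U+22E6 U+03B2 U+38D5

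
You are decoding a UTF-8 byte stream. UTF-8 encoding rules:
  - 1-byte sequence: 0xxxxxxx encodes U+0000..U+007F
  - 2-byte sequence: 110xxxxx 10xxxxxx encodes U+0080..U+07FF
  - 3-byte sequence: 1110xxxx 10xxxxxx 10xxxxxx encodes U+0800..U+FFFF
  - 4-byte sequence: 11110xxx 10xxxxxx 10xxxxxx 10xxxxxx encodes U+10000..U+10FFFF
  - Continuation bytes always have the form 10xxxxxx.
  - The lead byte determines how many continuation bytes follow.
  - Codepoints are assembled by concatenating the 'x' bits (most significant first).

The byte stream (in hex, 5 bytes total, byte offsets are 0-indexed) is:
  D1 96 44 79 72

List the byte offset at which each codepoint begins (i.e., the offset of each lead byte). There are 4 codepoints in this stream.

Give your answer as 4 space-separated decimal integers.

Byte[0]=D1: 2-byte lead, need 1 cont bytes. acc=0x11
Byte[1]=96: continuation. acc=(acc<<6)|0x16=0x456
Completed: cp=U+0456 (starts at byte 0)
Byte[2]=44: 1-byte ASCII. cp=U+0044
Byte[3]=79: 1-byte ASCII. cp=U+0079
Byte[4]=72: 1-byte ASCII. cp=U+0072

Answer: 0 2 3 4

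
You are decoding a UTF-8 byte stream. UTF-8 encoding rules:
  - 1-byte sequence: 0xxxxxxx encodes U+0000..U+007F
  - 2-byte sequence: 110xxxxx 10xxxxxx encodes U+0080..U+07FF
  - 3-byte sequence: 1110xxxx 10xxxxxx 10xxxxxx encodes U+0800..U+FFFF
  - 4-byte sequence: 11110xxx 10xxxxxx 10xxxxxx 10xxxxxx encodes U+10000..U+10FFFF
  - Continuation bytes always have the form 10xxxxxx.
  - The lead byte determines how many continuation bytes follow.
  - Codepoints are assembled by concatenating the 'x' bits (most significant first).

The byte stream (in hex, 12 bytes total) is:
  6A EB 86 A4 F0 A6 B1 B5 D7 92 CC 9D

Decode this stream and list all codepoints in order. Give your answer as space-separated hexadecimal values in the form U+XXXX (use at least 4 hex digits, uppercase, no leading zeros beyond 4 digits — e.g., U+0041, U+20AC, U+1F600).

Byte[0]=6A: 1-byte ASCII. cp=U+006A
Byte[1]=EB: 3-byte lead, need 2 cont bytes. acc=0xB
Byte[2]=86: continuation. acc=(acc<<6)|0x06=0x2C6
Byte[3]=A4: continuation. acc=(acc<<6)|0x24=0xB1A4
Completed: cp=U+B1A4 (starts at byte 1)
Byte[4]=F0: 4-byte lead, need 3 cont bytes. acc=0x0
Byte[5]=A6: continuation. acc=(acc<<6)|0x26=0x26
Byte[6]=B1: continuation. acc=(acc<<6)|0x31=0x9B1
Byte[7]=B5: continuation. acc=(acc<<6)|0x35=0x26C75
Completed: cp=U+26C75 (starts at byte 4)
Byte[8]=D7: 2-byte lead, need 1 cont bytes. acc=0x17
Byte[9]=92: continuation. acc=(acc<<6)|0x12=0x5D2
Completed: cp=U+05D2 (starts at byte 8)
Byte[10]=CC: 2-byte lead, need 1 cont bytes. acc=0xC
Byte[11]=9D: continuation. acc=(acc<<6)|0x1D=0x31D
Completed: cp=U+031D (starts at byte 10)

Answer: U+006A U+B1A4 U+26C75 U+05D2 U+031D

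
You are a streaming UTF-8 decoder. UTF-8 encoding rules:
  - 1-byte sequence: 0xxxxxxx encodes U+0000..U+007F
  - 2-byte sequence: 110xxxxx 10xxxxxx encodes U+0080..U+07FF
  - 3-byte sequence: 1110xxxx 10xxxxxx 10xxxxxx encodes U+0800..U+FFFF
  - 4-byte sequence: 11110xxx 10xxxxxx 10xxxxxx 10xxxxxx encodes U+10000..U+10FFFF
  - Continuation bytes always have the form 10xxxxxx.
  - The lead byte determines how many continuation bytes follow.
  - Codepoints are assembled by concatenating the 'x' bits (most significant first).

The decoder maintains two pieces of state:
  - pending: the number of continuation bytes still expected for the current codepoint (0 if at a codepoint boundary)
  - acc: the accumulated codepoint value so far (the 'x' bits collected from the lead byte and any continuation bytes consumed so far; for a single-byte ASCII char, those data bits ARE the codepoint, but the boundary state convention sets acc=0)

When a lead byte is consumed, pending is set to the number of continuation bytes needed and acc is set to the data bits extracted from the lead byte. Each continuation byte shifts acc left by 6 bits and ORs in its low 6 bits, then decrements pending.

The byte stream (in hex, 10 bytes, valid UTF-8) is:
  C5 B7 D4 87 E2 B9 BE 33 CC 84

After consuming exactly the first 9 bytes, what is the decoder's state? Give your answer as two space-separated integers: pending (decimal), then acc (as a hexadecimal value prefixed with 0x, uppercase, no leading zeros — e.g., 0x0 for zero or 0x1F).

Answer: 1 0xC

Derivation:
Byte[0]=C5: 2-byte lead. pending=1, acc=0x5
Byte[1]=B7: continuation. acc=(acc<<6)|0x37=0x177, pending=0
Byte[2]=D4: 2-byte lead. pending=1, acc=0x14
Byte[3]=87: continuation. acc=(acc<<6)|0x07=0x507, pending=0
Byte[4]=E2: 3-byte lead. pending=2, acc=0x2
Byte[5]=B9: continuation. acc=(acc<<6)|0x39=0xB9, pending=1
Byte[6]=BE: continuation. acc=(acc<<6)|0x3E=0x2E7E, pending=0
Byte[7]=33: 1-byte. pending=0, acc=0x0
Byte[8]=CC: 2-byte lead. pending=1, acc=0xC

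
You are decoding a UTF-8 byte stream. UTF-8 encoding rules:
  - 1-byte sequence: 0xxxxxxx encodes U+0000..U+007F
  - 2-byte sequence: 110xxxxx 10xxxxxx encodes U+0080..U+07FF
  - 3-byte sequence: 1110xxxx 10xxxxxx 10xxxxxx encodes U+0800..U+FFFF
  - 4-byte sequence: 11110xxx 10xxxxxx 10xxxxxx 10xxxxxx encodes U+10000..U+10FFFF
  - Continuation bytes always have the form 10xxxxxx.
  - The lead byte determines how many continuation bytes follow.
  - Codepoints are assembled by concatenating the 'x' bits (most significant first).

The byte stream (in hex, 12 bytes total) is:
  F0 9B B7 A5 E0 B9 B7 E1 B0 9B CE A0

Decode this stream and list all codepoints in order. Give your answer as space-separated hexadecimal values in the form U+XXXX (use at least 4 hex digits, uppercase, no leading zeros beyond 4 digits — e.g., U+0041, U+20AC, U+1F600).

Answer: U+1BDE5 U+0E77 U+1C1B U+03A0

Derivation:
Byte[0]=F0: 4-byte lead, need 3 cont bytes. acc=0x0
Byte[1]=9B: continuation. acc=(acc<<6)|0x1B=0x1B
Byte[2]=B7: continuation. acc=(acc<<6)|0x37=0x6F7
Byte[3]=A5: continuation. acc=(acc<<6)|0x25=0x1BDE5
Completed: cp=U+1BDE5 (starts at byte 0)
Byte[4]=E0: 3-byte lead, need 2 cont bytes. acc=0x0
Byte[5]=B9: continuation. acc=(acc<<6)|0x39=0x39
Byte[6]=B7: continuation. acc=(acc<<6)|0x37=0xE77
Completed: cp=U+0E77 (starts at byte 4)
Byte[7]=E1: 3-byte lead, need 2 cont bytes. acc=0x1
Byte[8]=B0: continuation. acc=(acc<<6)|0x30=0x70
Byte[9]=9B: continuation. acc=(acc<<6)|0x1B=0x1C1B
Completed: cp=U+1C1B (starts at byte 7)
Byte[10]=CE: 2-byte lead, need 1 cont bytes. acc=0xE
Byte[11]=A0: continuation. acc=(acc<<6)|0x20=0x3A0
Completed: cp=U+03A0 (starts at byte 10)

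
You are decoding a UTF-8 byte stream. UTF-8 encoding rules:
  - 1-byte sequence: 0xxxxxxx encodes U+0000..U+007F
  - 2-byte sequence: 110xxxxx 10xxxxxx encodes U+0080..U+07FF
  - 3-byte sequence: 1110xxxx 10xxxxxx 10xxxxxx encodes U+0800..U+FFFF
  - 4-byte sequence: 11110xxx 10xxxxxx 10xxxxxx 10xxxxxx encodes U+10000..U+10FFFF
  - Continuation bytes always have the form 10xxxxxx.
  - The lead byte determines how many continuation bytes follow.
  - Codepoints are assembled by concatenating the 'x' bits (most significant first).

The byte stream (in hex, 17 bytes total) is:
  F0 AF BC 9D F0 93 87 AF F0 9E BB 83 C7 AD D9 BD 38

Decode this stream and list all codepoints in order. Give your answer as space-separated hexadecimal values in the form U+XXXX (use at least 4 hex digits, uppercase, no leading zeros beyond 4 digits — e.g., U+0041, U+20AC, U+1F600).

Byte[0]=F0: 4-byte lead, need 3 cont bytes. acc=0x0
Byte[1]=AF: continuation. acc=(acc<<6)|0x2F=0x2F
Byte[2]=BC: continuation. acc=(acc<<6)|0x3C=0xBFC
Byte[3]=9D: continuation. acc=(acc<<6)|0x1D=0x2FF1D
Completed: cp=U+2FF1D (starts at byte 0)
Byte[4]=F0: 4-byte lead, need 3 cont bytes. acc=0x0
Byte[5]=93: continuation. acc=(acc<<6)|0x13=0x13
Byte[6]=87: continuation. acc=(acc<<6)|0x07=0x4C7
Byte[7]=AF: continuation. acc=(acc<<6)|0x2F=0x131EF
Completed: cp=U+131EF (starts at byte 4)
Byte[8]=F0: 4-byte lead, need 3 cont bytes. acc=0x0
Byte[9]=9E: continuation. acc=(acc<<6)|0x1E=0x1E
Byte[10]=BB: continuation. acc=(acc<<6)|0x3B=0x7BB
Byte[11]=83: continuation. acc=(acc<<6)|0x03=0x1EEC3
Completed: cp=U+1EEC3 (starts at byte 8)
Byte[12]=C7: 2-byte lead, need 1 cont bytes. acc=0x7
Byte[13]=AD: continuation. acc=(acc<<6)|0x2D=0x1ED
Completed: cp=U+01ED (starts at byte 12)
Byte[14]=D9: 2-byte lead, need 1 cont bytes. acc=0x19
Byte[15]=BD: continuation. acc=(acc<<6)|0x3D=0x67D
Completed: cp=U+067D (starts at byte 14)
Byte[16]=38: 1-byte ASCII. cp=U+0038

Answer: U+2FF1D U+131EF U+1EEC3 U+01ED U+067D U+0038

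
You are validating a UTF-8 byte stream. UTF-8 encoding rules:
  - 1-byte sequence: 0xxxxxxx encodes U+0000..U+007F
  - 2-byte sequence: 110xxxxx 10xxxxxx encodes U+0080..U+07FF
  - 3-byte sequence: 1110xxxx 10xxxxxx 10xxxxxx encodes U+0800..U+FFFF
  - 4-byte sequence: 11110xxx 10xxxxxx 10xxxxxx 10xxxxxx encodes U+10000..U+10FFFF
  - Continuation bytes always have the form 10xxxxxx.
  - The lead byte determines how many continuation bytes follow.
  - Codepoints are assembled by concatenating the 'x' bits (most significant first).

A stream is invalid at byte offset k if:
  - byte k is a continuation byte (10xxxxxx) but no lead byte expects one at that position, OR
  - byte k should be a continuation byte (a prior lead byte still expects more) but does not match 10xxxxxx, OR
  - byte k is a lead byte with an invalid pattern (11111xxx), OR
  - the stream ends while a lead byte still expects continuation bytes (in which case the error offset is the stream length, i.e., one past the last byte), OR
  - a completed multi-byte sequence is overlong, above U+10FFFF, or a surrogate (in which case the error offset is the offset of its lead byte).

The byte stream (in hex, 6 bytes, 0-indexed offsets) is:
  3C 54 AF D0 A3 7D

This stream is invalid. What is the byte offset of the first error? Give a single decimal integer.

Answer: 2

Derivation:
Byte[0]=3C: 1-byte ASCII. cp=U+003C
Byte[1]=54: 1-byte ASCII. cp=U+0054
Byte[2]=AF: INVALID lead byte (not 0xxx/110x/1110/11110)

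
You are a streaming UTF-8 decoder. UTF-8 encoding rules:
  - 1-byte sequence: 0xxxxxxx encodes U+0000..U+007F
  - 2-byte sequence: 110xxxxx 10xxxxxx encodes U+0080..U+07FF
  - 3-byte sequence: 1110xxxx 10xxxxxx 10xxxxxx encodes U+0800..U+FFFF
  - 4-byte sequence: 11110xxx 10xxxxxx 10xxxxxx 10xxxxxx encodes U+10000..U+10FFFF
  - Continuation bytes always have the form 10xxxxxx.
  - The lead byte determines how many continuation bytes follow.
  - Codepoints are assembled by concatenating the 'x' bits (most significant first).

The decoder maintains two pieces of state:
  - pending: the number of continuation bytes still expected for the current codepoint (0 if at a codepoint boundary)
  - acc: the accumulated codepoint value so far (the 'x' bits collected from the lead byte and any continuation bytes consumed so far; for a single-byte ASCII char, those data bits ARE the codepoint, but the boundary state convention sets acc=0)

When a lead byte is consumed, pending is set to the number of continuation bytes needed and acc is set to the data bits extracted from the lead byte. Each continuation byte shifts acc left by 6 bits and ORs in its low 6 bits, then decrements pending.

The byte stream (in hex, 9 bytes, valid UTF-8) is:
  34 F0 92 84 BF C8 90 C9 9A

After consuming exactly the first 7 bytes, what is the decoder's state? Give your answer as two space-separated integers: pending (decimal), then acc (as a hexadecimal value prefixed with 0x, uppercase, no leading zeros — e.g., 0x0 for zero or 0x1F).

Answer: 0 0x210

Derivation:
Byte[0]=34: 1-byte. pending=0, acc=0x0
Byte[1]=F0: 4-byte lead. pending=3, acc=0x0
Byte[2]=92: continuation. acc=(acc<<6)|0x12=0x12, pending=2
Byte[3]=84: continuation. acc=(acc<<6)|0x04=0x484, pending=1
Byte[4]=BF: continuation. acc=(acc<<6)|0x3F=0x1213F, pending=0
Byte[5]=C8: 2-byte lead. pending=1, acc=0x8
Byte[6]=90: continuation. acc=(acc<<6)|0x10=0x210, pending=0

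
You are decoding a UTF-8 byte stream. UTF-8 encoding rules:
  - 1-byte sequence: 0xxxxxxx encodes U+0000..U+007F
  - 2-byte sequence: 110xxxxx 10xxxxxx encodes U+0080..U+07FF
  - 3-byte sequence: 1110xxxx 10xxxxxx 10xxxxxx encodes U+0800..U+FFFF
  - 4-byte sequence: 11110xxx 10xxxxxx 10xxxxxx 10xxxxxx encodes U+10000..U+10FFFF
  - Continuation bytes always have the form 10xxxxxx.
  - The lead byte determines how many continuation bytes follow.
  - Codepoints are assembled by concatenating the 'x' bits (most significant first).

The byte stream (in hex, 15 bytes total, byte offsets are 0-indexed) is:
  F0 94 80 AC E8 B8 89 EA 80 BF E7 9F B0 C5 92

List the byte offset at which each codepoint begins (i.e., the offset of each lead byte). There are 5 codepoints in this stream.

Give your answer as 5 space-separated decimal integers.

Answer: 0 4 7 10 13

Derivation:
Byte[0]=F0: 4-byte lead, need 3 cont bytes. acc=0x0
Byte[1]=94: continuation. acc=(acc<<6)|0x14=0x14
Byte[2]=80: continuation. acc=(acc<<6)|0x00=0x500
Byte[3]=AC: continuation. acc=(acc<<6)|0x2C=0x1402C
Completed: cp=U+1402C (starts at byte 0)
Byte[4]=E8: 3-byte lead, need 2 cont bytes. acc=0x8
Byte[5]=B8: continuation. acc=(acc<<6)|0x38=0x238
Byte[6]=89: continuation. acc=(acc<<6)|0x09=0x8E09
Completed: cp=U+8E09 (starts at byte 4)
Byte[7]=EA: 3-byte lead, need 2 cont bytes. acc=0xA
Byte[8]=80: continuation. acc=(acc<<6)|0x00=0x280
Byte[9]=BF: continuation. acc=(acc<<6)|0x3F=0xA03F
Completed: cp=U+A03F (starts at byte 7)
Byte[10]=E7: 3-byte lead, need 2 cont bytes. acc=0x7
Byte[11]=9F: continuation. acc=(acc<<6)|0x1F=0x1DF
Byte[12]=B0: continuation. acc=(acc<<6)|0x30=0x77F0
Completed: cp=U+77F0 (starts at byte 10)
Byte[13]=C5: 2-byte lead, need 1 cont bytes. acc=0x5
Byte[14]=92: continuation. acc=(acc<<6)|0x12=0x152
Completed: cp=U+0152 (starts at byte 13)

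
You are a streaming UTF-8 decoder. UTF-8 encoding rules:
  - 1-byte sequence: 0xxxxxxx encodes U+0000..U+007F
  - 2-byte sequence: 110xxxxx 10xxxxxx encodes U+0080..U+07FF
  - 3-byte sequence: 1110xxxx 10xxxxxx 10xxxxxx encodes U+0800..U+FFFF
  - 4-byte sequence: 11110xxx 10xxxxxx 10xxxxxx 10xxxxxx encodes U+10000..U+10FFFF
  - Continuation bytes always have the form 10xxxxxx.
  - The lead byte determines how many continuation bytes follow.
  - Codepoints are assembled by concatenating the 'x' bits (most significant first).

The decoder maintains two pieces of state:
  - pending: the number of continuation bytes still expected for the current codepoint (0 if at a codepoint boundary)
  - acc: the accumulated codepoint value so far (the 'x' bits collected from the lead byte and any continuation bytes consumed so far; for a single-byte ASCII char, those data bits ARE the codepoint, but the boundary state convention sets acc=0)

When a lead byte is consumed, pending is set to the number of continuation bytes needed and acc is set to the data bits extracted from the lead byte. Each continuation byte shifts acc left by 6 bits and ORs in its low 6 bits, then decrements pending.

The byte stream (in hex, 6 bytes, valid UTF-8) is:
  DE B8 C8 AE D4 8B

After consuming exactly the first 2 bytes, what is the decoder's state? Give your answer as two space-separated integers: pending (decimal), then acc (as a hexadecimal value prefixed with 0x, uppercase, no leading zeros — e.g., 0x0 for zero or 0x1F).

Answer: 0 0x7B8

Derivation:
Byte[0]=DE: 2-byte lead. pending=1, acc=0x1E
Byte[1]=B8: continuation. acc=(acc<<6)|0x38=0x7B8, pending=0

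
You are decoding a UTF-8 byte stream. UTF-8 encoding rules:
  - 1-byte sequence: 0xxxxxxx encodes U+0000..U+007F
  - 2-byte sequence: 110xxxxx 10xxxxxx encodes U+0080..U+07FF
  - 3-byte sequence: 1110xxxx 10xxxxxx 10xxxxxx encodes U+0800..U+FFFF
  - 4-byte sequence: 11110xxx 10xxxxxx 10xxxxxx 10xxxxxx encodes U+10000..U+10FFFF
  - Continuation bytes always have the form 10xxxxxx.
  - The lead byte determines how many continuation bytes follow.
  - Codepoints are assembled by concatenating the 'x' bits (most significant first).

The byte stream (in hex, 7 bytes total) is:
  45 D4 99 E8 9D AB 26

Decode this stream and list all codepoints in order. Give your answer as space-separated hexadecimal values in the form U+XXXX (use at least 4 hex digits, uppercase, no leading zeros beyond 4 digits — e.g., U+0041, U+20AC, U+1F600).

Answer: U+0045 U+0519 U+876B U+0026

Derivation:
Byte[0]=45: 1-byte ASCII. cp=U+0045
Byte[1]=D4: 2-byte lead, need 1 cont bytes. acc=0x14
Byte[2]=99: continuation. acc=(acc<<6)|0x19=0x519
Completed: cp=U+0519 (starts at byte 1)
Byte[3]=E8: 3-byte lead, need 2 cont bytes. acc=0x8
Byte[4]=9D: continuation. acc=(acc<<6)|0x1D=0x21D
Byte[5]=AB: continuation. acc=(acc<<6)|0x2B=0x876B
Completed: cp=U+876B (starts at byte 3)
Byte[6]=26: 1-byte ASCII. cp=U+0026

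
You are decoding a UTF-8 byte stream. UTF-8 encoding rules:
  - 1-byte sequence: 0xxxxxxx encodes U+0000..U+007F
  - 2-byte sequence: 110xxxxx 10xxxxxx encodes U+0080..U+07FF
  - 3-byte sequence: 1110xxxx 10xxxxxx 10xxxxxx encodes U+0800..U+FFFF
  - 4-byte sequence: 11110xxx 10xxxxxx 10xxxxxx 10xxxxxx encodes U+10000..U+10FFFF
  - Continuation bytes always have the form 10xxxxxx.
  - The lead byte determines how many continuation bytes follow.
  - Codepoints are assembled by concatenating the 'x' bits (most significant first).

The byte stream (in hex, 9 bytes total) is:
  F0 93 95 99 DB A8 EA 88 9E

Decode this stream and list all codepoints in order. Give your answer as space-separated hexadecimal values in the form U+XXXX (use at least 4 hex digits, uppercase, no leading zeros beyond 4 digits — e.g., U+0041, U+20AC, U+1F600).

Answer: U+13559 U+06E8 U+A21E

Derivation:
Byte[0]=F0: 4-byte lead, need 3 cont bytes. acc=0x0
Byte[1]=93: continuation. acc=(acc<<6)|0x13=0x13
Byte[2]=95: continuation. acc=(acc<<6)|0x15=0x4D5
Byte[3]=99: continuation. acc=(acc<<6)|0x19=0x13559
Completed: cp=U+13559 (starts at byte 0)
Byte[4]=DB: 2-byte lead, need 1 cont bytes. acc=0x1B
Byte[5]=A8: continuation. acc=(acc<<6)|0x28=0x6E8
Completed: cp=U+06E8 (starts at byte 4)
Byte[6]=EA: 3-byte lead, need 2 cont bytes. acc=0xA
Byte[7]=88: continuation. acc=(acc<<6)|0x08=0x288
Byte[8]=9E: continuation. acc=(acc<<6)|0x1E=0xA21E
Completed: cp=U+A21E (starts at byte 6)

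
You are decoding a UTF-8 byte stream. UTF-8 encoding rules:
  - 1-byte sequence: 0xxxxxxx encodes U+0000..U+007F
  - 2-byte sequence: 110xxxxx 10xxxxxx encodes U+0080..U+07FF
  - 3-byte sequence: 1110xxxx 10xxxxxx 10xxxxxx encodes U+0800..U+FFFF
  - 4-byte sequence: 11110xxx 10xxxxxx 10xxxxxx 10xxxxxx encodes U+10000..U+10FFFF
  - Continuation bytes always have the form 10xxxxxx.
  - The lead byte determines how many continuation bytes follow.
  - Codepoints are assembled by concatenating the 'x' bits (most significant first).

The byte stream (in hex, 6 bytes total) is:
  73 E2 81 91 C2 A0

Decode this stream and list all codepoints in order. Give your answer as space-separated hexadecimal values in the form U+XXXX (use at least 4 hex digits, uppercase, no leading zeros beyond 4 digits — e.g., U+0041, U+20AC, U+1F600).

Answer: U+0073 U+2051 U+00A0

Derivation:
Byte[0]=73: 1-byte ASCII. cp=U+0073
Byte[1]=E2: 3-byte lead, need 2 cont bytes. acc=0x2
Byte[2]=81: continuation. acc=(acc<<6)|0x01=0x81
Byte[3]=91: continuation. acc=(acc<<6)|0x11=0x2051
Completed: cp=U+2051 (starts at byte 1)
Byte[4]=C2: 2-byte lead, need 1 cont bytes. acc=0x2
Byte[5]=A0: continuation. acc=(acc<<6)|0x20=0xA0
Completed: cp=U+00A0 (starts at byte 4)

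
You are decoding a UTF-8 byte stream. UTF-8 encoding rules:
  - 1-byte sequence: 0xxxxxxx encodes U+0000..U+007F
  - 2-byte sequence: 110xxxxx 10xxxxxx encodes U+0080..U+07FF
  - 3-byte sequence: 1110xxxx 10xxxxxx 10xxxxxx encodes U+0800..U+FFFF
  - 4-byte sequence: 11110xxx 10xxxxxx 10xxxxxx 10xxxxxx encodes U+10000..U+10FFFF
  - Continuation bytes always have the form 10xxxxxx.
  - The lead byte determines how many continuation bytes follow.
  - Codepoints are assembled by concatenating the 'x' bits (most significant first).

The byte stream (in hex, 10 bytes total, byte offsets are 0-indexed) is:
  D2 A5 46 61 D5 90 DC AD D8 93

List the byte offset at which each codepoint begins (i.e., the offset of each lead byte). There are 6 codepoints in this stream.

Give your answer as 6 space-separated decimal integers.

Answer: 0 2 3 4 6 8

Derivation:
Byte[0]=D2: 2-byte lead, need 1 cont bytes. acc=0x12
Byte[1]=A5: continuation. acc=(acc<<6)|0x25=0x4A5
Completed: cp=U+04A5 (starts at byte 0)
Byte[2]=46: 1-byte ASCII. cp=U+0046
Byte[3]=61: 1-byte ASCII. cp=U+0061
Byte[4]=D5: 2-byte lead, need 1 cont bytes. acc=0x15
Byte[5]=90: continuation. acc=(acc<<6)|0x10=0x550
Completed: cp=U+0550 (starts at byte 4)
Byte[6]=DC: 2-byte lead, need 1 cont bytes. acc=0x1C
Byte[7]=AD: continuation. acc=(acc<<6)|0x2D=0x72D
Completed: cp=U+072D (starts at byte 6)
Byte[8]=D8: 2-byte lead, need 1 cont bytes. acc=0x18
Byte[9]=93: continuation. acc=(acc<<6)|0x13=0x613
Completed: cp=U+0613 (starts at byte 8)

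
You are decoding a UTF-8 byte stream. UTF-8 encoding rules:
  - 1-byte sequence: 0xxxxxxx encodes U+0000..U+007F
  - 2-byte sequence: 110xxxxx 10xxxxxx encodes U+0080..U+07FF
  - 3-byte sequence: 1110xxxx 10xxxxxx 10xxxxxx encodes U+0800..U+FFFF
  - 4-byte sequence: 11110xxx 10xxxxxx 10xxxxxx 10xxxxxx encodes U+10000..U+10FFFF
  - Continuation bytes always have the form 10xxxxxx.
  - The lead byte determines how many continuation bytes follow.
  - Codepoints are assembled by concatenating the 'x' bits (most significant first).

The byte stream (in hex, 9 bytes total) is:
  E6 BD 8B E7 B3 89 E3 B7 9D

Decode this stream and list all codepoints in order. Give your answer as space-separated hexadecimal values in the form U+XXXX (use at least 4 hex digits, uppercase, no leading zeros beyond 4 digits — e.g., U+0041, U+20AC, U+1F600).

Byte[0]=E6: 3-byte lead, need 2 cont bytes. acc=0x6
Byte[1]=BD: continuation. acc=(acc<<6)|0x3D=0x1BD
Byte[2]=8B: continuation. acc=(acc<<6)|0x0B=0x6F4B
Completed: cp=U+6F4B (starts at byte 0)
Byte[3]=E7: 3-byte lead, need 2 cont bytes. acc=0x7
Byte[4]=B3: continuation. acc=(acc<<6)|0x33=0x1F3
Byte[5]=89: continuation. acc=(acc<<6)|0x09=0x7CC9
Completed: cp=U+7CC9 (starts at byte 3)
Byte[6]=E3: 3-byte lead, need 2 cont bytes. acc=0x3
Byte[7]=B7: continuation. acc=(acc<<6)|0x37=0xF7
Byte[8]=9D: continuation. acc=(acc<<6)|0x1D=0x3DDD
Completed: cp=U+3DDD (starts at byte 6)

Answer: U+6F4B U+7CC9 U+3DDD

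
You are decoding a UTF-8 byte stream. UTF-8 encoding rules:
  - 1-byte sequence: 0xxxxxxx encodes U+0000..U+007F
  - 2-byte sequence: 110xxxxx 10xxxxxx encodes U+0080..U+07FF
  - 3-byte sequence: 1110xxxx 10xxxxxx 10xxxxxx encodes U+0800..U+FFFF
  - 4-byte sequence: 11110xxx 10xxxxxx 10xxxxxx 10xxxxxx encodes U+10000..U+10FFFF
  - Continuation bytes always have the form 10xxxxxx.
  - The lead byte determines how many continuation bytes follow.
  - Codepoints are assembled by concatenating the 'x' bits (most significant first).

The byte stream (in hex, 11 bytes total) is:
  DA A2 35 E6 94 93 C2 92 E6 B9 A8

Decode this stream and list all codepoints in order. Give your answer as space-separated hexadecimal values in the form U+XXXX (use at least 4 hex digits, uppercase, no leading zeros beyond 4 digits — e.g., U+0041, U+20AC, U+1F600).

Answer: U+06A2 U+0035 U+6513 U+0092 U+6E68

Derivation:
Byte[0]=DA: 2-byte lead, need 1 cont bytes. acc=0x1A
Byte[1]=A2: continuation. acc=(acc<<6)|0x22=0x6A2
Completed: cp=U+06A2 (starts at byte 0)
Byte[2]=35: 1-byte ASCII. cp=U+0035
Byte[3]=E6: 3-byte lead, need 2 cont bytes. acc=0x6
Byte[4]=94: continuation. acc=(acc<<6)|0x14=0x194
Byte[5]=93: continuation. acc=(acc<<6)|0x13=0x6513
Completed: cp=U+6513 (starts at byte 3)
Byte[6]=C2: 2-byte lead, need 1 cont bytes. acc=0x2
Byte[7]=92: continuation. acc=(acc<<6)|0x12=0x92
Completed: cp=U+0092 (starts at byte 6)
Byte[8]=E6: 3-byte lead, need 2 cont bytes. acc=0x6
Byte[9]=B9: continuation. acc=(acc<<6)|0x39=0x1B9
Byte[10]=A8: continuation. acc=(acc<<6)|0x28=0x6E68
Completed: cp=U+6E68 (starts at byte 8)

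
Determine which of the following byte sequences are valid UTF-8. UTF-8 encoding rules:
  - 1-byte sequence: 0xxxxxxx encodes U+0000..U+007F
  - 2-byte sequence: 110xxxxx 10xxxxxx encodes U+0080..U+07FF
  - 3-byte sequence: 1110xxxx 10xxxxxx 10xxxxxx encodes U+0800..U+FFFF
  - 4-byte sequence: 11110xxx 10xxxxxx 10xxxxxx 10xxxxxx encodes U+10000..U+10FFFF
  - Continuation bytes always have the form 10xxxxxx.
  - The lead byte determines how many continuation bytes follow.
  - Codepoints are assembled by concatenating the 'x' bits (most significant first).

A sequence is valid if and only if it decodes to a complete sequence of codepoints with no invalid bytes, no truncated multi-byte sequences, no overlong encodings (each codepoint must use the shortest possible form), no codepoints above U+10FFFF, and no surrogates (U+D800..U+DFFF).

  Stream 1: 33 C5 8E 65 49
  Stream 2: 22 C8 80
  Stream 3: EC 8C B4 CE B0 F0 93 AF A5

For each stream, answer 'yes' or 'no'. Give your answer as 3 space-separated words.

Answer: yes yes yes

Derivation:
Stream 1: decodes cleanly. VALID
Stream 2: decodes cleanly. VALID
Stream 3: decodes cleanly. VALID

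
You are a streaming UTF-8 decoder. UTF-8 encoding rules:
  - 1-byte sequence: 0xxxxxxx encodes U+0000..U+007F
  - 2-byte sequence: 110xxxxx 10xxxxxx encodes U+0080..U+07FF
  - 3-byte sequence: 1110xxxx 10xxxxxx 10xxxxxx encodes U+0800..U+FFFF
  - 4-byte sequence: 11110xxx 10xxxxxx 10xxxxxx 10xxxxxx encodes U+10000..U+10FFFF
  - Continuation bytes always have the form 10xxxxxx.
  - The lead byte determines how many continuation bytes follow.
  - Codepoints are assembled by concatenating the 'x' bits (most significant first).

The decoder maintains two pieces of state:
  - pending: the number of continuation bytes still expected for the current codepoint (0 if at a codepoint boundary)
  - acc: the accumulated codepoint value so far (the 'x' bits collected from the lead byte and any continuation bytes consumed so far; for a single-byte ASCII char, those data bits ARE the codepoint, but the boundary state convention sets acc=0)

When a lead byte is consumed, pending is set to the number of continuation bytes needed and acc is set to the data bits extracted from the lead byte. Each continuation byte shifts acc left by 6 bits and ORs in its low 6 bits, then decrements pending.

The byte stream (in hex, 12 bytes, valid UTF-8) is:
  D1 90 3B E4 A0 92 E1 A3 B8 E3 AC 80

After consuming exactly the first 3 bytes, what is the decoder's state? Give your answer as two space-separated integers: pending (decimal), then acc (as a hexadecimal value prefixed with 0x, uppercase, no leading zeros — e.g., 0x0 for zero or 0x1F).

Answer: 0 0x0

Derivation:
Byte[0]=D1: 2-byte lead. pending=1, acc=0x11
Byte[1]=90: continuation. acc=(acc<<6)|0x10=0x450, pending=0
Byte[2]=3B: 1-byte. pending=0, acc=0x0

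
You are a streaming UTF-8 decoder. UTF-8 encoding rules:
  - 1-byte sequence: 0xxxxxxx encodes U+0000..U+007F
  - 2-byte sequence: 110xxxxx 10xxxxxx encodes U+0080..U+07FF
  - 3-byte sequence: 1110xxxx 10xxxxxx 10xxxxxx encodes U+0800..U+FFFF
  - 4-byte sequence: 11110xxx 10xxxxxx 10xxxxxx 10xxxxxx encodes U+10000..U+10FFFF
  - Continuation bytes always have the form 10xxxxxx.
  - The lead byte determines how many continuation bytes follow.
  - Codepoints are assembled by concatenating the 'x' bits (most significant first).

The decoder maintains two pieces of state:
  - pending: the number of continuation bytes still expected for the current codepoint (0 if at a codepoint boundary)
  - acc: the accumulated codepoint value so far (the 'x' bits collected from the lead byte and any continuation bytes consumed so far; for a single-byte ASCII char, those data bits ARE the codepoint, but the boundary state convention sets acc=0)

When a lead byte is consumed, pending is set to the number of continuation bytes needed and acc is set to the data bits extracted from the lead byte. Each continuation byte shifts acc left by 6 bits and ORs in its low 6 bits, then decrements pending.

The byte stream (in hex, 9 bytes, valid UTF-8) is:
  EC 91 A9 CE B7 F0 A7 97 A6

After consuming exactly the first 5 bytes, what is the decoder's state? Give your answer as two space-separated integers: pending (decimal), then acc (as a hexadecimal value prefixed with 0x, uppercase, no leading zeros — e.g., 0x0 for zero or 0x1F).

Answer: 0 0x3B7

Derivation:
Byte[0]=EC: 3-byte lead. pending=2, acc=0xC
Byte[1]=91: continuation. acc=(acc<<6)|0x11=0x311, pending=1
Byte[2]=A9: continuation. acc=(acc<<6)|0x29=0xC469, pending=0
Byte[3]=CE: 2-byte lead. pending=1, acc=0xE
Byte[4]=B7: continuation. acc=(acc<<6)|0x37=0x3B7, pending=0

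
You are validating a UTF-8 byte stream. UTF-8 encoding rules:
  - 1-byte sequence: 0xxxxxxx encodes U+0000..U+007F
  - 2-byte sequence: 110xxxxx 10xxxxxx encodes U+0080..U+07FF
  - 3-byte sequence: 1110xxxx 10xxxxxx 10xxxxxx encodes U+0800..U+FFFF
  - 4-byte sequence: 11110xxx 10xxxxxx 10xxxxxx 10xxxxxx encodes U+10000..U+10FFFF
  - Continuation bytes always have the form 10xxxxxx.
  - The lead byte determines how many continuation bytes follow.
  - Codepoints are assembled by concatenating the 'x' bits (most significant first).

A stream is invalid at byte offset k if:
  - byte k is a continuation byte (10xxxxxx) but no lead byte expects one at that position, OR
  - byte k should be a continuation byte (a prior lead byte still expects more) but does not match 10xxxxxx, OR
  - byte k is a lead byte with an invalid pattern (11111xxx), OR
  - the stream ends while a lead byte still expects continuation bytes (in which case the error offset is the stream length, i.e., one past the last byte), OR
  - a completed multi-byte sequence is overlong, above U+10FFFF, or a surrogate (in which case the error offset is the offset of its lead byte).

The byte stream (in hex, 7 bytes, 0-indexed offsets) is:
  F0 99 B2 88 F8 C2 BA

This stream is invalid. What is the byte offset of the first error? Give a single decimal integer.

Byte[0]=F0: 4-byte lead, need 3 cont bytes. acc=0x0
Byte[1]=99: continuation. acc=(acc<<6)|0x19=0x19
Byte[2]=B2: continuation. acc=(acc<<6)|0x32=0x672
Byte[3]=88: continuation. acc=(acc<<6)|0x08=0x19C88
Completed: cp=U+19C88 (starts at byte 0)
Byte[4]=F8: INVALID lead byte (not 0xxx/110x/1110/11110)

Answer: 4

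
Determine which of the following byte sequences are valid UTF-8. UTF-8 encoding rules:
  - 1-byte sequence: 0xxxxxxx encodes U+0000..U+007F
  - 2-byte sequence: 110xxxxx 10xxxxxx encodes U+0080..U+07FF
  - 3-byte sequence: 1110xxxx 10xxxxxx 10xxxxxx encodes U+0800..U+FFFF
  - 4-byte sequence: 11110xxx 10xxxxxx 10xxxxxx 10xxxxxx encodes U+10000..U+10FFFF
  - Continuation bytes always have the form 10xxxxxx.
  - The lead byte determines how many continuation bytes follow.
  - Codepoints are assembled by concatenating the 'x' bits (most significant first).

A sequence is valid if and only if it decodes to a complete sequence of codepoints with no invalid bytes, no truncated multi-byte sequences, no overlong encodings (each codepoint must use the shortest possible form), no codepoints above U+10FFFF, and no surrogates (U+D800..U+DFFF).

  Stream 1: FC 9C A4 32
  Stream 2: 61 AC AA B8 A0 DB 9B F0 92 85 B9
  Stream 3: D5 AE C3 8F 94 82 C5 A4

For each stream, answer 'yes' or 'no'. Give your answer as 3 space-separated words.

Answer: no no no

Derivation:
Stream 1: error at byte offset 0. INVALID
Stream 2: error at byte offset 1. INVALID
Stream 3: error at byte offset 4. INVALID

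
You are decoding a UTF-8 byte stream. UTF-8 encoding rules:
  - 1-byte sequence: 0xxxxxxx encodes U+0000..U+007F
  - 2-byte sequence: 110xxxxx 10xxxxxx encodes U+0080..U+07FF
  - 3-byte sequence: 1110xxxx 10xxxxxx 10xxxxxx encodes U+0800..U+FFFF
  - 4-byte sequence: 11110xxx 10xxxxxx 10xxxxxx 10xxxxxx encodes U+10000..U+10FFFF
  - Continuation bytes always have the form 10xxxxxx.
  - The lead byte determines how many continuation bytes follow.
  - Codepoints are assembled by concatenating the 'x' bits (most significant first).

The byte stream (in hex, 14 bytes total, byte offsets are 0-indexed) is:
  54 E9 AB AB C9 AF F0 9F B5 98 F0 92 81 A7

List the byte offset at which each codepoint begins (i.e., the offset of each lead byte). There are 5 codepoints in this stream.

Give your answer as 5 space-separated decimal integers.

Answer: 0 1 4 6 10

Derivation:
Byte[0]=54: 1-byte ASCII. cp=U+0054
Byte[1]=E9: 3-byte lead, need 2 cont bytes. acc=0x9
Byte[2]=AB: continuation. acc=(acc<<6)|0x2B=0x26B
Byte[3]=AB: continuation. acc=(acc<<6)|0x2B=0x9AEB
Completed: cp=U+9AEB (starts at byte 1)
Byte[4]=C9: 2-byte lead, need 1 cont bytes. acc=0x9
Byte[5]=AF: continuation. acc=(acc<<6)|0x2F=0x26F
Completed: cp=U+026F (starts at byte 4)
Byte[6]=F0: 4-byte lead, need 3 cont bytes. acc=0x0
Byte[7]=9F: continuation. acc=(acc<<6)|0x1F=0x1F
Byte[8]=B5: continuation. acc=(acc<<6)|0x35=0x7F5
Byte[9]=98: continuation. acc=(acc<<6)|0x18=0x1FD58
Completed: cp=U+1FD58 (starts at byte 6)
Byte[10]=F0: 4-byte lead, need 3 cont bytes. acc=0x0
Byte[11]=92: continuation. acc=(acc<<6)|0x12=0x12
Byte[12]=81: continuation. acc=(acc<<6)|0x01=0x481
Byte[13]=A7: continuation. acc=(acc<<6)|0x27=0x12067
Completed: cp=U+12067 (starts at byte 10)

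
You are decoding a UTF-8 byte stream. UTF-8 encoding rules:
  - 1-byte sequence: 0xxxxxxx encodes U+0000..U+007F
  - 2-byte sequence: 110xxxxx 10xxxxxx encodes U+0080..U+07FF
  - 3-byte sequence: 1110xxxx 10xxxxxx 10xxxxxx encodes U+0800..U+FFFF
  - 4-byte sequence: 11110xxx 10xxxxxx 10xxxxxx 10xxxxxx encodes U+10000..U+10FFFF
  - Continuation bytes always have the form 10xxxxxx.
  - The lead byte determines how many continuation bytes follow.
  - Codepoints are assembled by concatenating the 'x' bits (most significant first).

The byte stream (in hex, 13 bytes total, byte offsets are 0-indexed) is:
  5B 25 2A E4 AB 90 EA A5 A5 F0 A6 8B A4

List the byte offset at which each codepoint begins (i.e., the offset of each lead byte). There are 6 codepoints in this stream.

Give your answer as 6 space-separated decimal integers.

Byte[0]=5B: 1-byte ASCII. cp=U+005B
Byte[1]=25: 1-byte ASCII. cp=U+0025
Byte[2]=2A: 1-byte ASCII. cp=U+002A
Byte[3]=E4: 3-byte lead, need 2 cont bytes. acc=0x4
Byte[4]=AB: continuation. acc=(acc<<6)|0x2B=0x12B
Byte[5]=90: continuation. acc=(acc<<6)|0x10=0x4AD0
Completed: cp=U+4AD0 (starts at byte 3)
Byte[6]=EA: 3-byte lead, need 2 cont bytes. acc=0xA
Byte[7]=A5: continuation. acc=(acc<<6)|0x25=0x2A5
Byte[8]=A5: continuation. acc=(acc<<6)|0x25=0xA965
Completed: cp=U+A965 (starts at byte 6)
Byte[9]=F0: 4-byte lead, need 3 cont bytes. acc=0x0
Byte[10]=A6: continuation. acc=(acc<<6)|0x26=0x26
Byte[11]=8B: continuation. acc=(acc<<6)|0x0B=0x98B
Byte[12]=A4: continuation. acc=(acc<<6)|0x24=0x262E4
Completed: cp=U+262E4 (starts at byte 9)

Answer: 0 1 2 3 6 9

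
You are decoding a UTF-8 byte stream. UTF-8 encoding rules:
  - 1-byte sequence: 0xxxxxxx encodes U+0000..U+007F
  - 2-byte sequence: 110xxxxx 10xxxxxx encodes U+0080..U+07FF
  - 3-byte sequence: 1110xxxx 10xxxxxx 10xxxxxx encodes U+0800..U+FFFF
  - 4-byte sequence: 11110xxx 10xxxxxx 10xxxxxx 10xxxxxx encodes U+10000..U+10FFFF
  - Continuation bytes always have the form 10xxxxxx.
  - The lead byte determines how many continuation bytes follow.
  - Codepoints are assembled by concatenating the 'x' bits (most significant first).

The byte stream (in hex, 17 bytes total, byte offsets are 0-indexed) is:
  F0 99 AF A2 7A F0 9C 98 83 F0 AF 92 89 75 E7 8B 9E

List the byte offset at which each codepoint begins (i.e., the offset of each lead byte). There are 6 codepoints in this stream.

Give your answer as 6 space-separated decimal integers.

Byte[0]=F0: 4-byte lead, need 3 cont bytes. acc=0x0
Byte[1]=99: continuation. acc=(acc<<6)|0x19=0x19
Byte[2]=AF: continuation. acc=(acc<<6)|0x2F=0x66F
Byte[3]=A2: continuation. acc=(acc<<6)|0x22=0x19BE2
Completed: cp=U+19BE2 (starts at byte 0)
Byte[4]=7A: 1-byte ASCII. cp=U+007A
Byte[5]=F0: 4-byte lead, need 3 cont bytes. acc=0x0
Byte[6]=9C: continuation. acc=(acc<<6)|0x1C=0x1C
Byte[7]=98: continuation. acc=(acc<<6)|0x18=0x718
Byte[8]=83: continuation. acc=(acc<<6)|0x03=0x1C603
Completed: cp=U+1C603 (starts at byte 5)
Byte[9]=F0: 4-byte lead, need 3 cont bytes. acc=0x0
Byte[10]=AF: continuation. acc=(acc<<6)|0x2F=0x2F
Byte[11]=92: continuation. acc=(acc<<6)|0x12=0xBD2
Byte[12]=89: continuation. acc=(acc<<6)|0x09=0x2F489
Completed: cp=U+2F489 (starts at byte 9)
Byte[13]=75: 1-byte ASCII. cp=U+0075
Byte[14]=E7: 3-byte lead, need 2 cont bytes. acc=0x7
Byte[15]=8B: continuation. acc=(acc<<6)|0x0B=0x1CB
Byte[16]=9E: continuation. acc=(acc<<6)|0x1E=0x72DE
Completed: cp=U+72DE (starts at byte 14)

Answer: 0 4 5 9 13 14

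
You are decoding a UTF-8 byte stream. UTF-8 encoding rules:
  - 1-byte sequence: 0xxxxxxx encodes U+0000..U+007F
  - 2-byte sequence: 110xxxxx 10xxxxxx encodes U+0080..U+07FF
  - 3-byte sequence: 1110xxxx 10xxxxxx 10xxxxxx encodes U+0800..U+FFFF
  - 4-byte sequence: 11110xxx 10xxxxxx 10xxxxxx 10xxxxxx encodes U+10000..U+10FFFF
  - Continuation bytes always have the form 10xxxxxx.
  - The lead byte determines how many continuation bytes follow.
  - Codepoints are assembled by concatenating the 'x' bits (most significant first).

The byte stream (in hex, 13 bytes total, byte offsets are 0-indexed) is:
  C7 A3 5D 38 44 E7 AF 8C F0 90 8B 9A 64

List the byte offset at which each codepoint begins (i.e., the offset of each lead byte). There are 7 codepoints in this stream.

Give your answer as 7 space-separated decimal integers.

Answer: 0 2 3 4 5 8 12

Derivation:
Byte[0]=C7: 2-byte lead, need 1 cont bytes. acc=0x7
Byte[1]=A3: continuation. acc=(acc<<6)|0x23=0x1E3
Completed: cp=U+01E3 (starts at byte 0)
Byte[2]=5D: 1-byte ASCII. cp=U+005D
Byte[3]=38: 1-byte ASCII. cp=U+0038
Byte[4]=44: 1-byte ASCII. cp=U+0044
Byte[5]=E7: 3-byte lead, need 2 cont bytes. acc=0x7
Byte[6]=AF: continuation. acc=(acc<<6)|0x2F=0x1EF
Byte[7]=8C: continuation. acc=(acc<<6)|0x0C=0x7BCC
Completed: cp=U+7BCC (starts at byte 5)
Byte[8]=F0: 4-byte lead, need 3 cont bytes. acc=0x0
Byte[9]=90: continuation. acc=(acc<<6)|0x10=0x10
Byte[10]=8B: continuation. acc=(acc<<6)|0x0B=0x40B
Byte[11]=9A: continuation. acc=(acc<<6)|0x1A=0x102DA
Completed: cp=U+102DA (starts at byte 8)
Byte[12]=64: 1-byte ASCII. cp=U+0064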